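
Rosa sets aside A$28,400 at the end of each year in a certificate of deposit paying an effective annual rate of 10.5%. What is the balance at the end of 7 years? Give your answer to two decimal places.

Accumulation factor s(7|0.105) = 9.634035; FV = 28400 × 9.634035 = 273,606.5973

A$273,606.60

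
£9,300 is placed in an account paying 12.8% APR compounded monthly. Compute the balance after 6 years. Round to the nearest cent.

£19,964.33

With 12 periods per year: i = 0.0106667, n = 72.
9,300 × (1+0.0106667)^72 = 9,300 × 2.146702 = 19,964.3323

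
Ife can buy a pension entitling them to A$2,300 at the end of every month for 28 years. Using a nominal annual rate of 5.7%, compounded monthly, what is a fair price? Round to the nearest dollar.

i = 0.057/12 = 0.00475 per month; n = 28·12 = 336.
PV = 2300 × [1 − (1+0.00475)^(−336)] / 0.00475 = 2300 × 167.689873 = 385,686.7086

A$385,687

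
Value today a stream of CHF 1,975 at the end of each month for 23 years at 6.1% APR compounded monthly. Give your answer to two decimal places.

CHF 292,662.52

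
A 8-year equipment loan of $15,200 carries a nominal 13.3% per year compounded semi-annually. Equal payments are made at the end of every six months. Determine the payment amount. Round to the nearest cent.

$1,571.92

Periodic rate i = 0.133/2 = 0.0665; n = 8 × 2 = 16 periods.
Annuity-PV factor = 9.669692; PMT = 15200 / 9.669692 = 1,571.9219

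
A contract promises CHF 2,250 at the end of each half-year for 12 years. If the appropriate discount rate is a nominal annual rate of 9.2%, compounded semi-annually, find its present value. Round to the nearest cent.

CHF 32,291.77

With 2 periods per year: i = 0.046, n = 24.
Annuity factor a(24|0.046) = 14.351898; PV = 2250 × 14.351898 = 32,291.7714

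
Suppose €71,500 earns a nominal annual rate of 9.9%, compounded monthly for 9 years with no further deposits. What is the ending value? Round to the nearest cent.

i = 0.099/12 = 0.00825 per month; n = 9·12 = 108.
FV = PV·(1+i)^n = 71,500 × 2.428672 = 173,650.0670

€173,650.07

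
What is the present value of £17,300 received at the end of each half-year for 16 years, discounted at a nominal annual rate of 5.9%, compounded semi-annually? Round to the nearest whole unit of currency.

With 2 periods per year: i = 0.0295, n = 32.
Annuity factor a(32|0.0295) = 20.528202; PV = 17300 × 20.528202 = 355,137.8958

£355,138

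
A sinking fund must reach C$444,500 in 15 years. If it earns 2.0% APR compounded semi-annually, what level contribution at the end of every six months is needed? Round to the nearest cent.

C$12,778.54

Periodic rate i = 0.02/2 = 0.01; n = 15 × 2 = 30 periods.
FV-annuity factor = 34.784892; PMT = 444500 / 34.784892 = 12,778.5363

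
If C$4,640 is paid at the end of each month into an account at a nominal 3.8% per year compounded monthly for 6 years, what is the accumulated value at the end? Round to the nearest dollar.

C$374,569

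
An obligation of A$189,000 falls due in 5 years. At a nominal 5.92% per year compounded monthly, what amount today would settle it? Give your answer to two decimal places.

A$140,678.16

Periodic rate i = 0.0592/12 = 0.00493333; n = 5 × 12 = 60 periods.
PV = 189,000 / (1 + 0.00493333)^60 = 189,000 / 1.343492 = 140,678.1639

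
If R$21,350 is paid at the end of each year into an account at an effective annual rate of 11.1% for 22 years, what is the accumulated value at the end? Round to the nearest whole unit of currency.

FV = PMT · [(1+i)^n − 1] / i = 21350 · 82.273237 = 1,756,533.6122

R$1,756,534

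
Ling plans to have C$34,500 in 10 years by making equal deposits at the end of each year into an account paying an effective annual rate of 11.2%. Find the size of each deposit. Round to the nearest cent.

FV-annuity factor = 16.883916; PMT = 34500 / 16.883916 = 2,043.3649

C$2,043.36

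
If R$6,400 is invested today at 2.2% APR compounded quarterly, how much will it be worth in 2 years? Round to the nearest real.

R$6,687

i = 0.022/4 = 0.0055 per quarter; n = 2·4 = 8.
FV = PV·(1+i)^n = 6,400 × 1.044856 = 6,687.0808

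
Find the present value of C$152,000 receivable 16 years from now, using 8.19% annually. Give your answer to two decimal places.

C$43,136.97

PV = FV·(1+i)^(−n) = 152,000 × 0.283796 = 43,136.9719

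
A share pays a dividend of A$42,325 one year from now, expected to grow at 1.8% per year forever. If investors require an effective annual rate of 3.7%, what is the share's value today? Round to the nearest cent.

A$2,227,631.58

PV = PMT / (i − g) = 42325 / (0.037 − 0.018) = 42325 / 0.019000 = 2,227,631.5789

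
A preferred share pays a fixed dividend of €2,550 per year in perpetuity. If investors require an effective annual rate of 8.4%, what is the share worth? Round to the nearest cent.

PV = C/r = 2550/0.084 = 30,357.1429

€30,357.14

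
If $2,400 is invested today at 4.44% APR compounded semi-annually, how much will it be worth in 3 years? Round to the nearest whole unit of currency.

i = 0.0444/2 = 0.0222 per half-year; n = 3·2 = 6.
FV = PV·(1+i)^n = 2,400 × 1.140815 = 2,737.9562

$2,738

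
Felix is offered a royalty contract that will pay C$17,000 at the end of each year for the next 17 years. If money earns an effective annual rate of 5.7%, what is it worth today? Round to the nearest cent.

PV = 17000 × [1 − (1+0.057)^(−17)] / 0.057 = 17000 × 10.707099 = 182,020.6872

C$182,020.69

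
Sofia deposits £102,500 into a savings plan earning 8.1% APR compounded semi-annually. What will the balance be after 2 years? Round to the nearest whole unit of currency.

£120,141

i = 0.081/2 = 0.0405 per half-year; n = 2·2 = 4.
FV = 102,500 × (1 + 0.0405)^4 = 120,141.2659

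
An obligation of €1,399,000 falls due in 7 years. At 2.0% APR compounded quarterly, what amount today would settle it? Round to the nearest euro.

With 4 periods per year: i = 0.005, n = 28.
PV = 1,399,000 / (1 + 0.005)^28 = 1,399,000 / 1.149873 = 1,216,656.5130

€1,216,657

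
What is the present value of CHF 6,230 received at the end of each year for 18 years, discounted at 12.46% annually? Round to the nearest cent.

PV = PMT · [1 − (1+i)^(−n)] / i = 6230 · 7.056252 = 43,960.4500

CHF 43,960.45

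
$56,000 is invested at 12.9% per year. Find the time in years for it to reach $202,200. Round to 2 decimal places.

10.58 years

(1+i)^n = 202200/56000 = 3.61071, so n = ln 3.61071 / ln 1.129 = 10.5817 years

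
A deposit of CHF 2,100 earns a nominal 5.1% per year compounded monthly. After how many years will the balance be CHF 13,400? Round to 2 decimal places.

Periodic rate i = 0.051/12 = 0.00425.
n = ln(13400/2100) / ln(1+0.00425) = ln(6.38095) / 0.004241 = 437.0007 months
= 437.0007/12 years

36.42 years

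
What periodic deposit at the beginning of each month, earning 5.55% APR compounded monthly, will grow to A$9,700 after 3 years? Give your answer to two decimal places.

With 12 periods per year: i = 0.004625, n = 36.
FV-annuity factor × (1+i) = 39.253194; PMT = 9700 / 39.253194 = 247.1137

A$247.11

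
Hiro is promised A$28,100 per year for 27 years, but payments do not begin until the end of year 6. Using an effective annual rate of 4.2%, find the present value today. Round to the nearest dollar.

Value one period before first payment (t=5): 28100 × [1 − (1+0.042)^(−27)] / 0.042 = 28100 × 15.969411 = 448,740.4563
PV₀ = 448,740.4563 / (1+0.042)^5 = 448,740.4563 / 1.228397 = 365,305.8528

A$365,306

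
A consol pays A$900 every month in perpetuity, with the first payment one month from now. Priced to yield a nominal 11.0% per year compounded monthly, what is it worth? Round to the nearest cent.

A$98,181.82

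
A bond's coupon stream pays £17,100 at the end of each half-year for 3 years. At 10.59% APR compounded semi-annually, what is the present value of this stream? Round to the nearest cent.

£85,981.48

i = 0.1059/2 = 0.05295 per half-year; n = 3·2 = 6.
PV = 17100 × [1 − (1+0.05295)^(−6)] / 0.05295 = 17100 × 5.028157 = 85,981.4771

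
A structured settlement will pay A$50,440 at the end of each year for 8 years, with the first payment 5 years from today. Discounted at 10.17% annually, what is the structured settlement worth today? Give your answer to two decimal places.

A$181,537.80

Value one period before first payment (t=4): 50440 × [1 − (1+0.1017)^(−8)] / 0.1017 = 50440 × 5.302069 = 267,436.3722
PV₀ = 267,436.3722 / (1+0.1017)^4 = 267,436.3722 / 1.473172 = 181,537.8028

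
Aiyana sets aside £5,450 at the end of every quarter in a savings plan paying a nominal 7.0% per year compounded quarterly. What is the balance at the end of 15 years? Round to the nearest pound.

£570,480

With 4 periods per year: i = 0.0175, n = 60.
Accumulation factor s(60|0.0175) = 104.675216; FV = 5450 × 104.675216 = 570,479.9265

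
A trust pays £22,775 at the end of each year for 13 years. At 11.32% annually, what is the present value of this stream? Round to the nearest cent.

£151,285.70

PV = PMT · [1 − (1+i)^(−n)] / i = 22775 · 6.642621 = 151,285.7031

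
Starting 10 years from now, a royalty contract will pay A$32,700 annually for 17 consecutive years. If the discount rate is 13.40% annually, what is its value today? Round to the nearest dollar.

PV at t=9 (ordinary 17-year annuity): 32700 × a(17|0.134) = 32700 × 6.582706 = 215,254.4734
Discount back 9 years: 215,254.4734 × (1+0.134)^(−9) = 215,254.4734 × 0.322465 = 69,412.0218

A$69,412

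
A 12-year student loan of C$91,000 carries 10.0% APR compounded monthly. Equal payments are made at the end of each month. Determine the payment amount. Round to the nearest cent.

C$1,087.52

Periodic rate i = 0.1/12 = 0.00833333; n = 12 × 12 = 144 periods.
PMT = 91000 / ( [1 − (1+0.00833333)^(−144)] / 0.00833333 ) = 91000 / 83.676528 = 1,087.5212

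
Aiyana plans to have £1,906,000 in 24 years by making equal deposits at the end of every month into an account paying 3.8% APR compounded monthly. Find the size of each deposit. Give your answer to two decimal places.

£4,062.47

i = 0.038/12 = 0.00316667 per month; n = 24·12 = 288.
FV-annuity factor = 469.172135; PMT = 1.906e+06 / 469.172135 = 4,062.4749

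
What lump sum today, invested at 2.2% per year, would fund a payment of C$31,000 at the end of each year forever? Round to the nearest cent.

C$1,409,090.91

PV = C/r = 31000/0.022 = 1,409,090.9091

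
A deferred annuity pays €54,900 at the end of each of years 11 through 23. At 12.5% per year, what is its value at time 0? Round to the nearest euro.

PV at t=10 (ordinary 13-year annuity): 54900 × a(13|0.125) = 54900 × 6.269757 = 344,209.6387
Discount back 10 years: 344,209.6387 × (1+0.125)^(−10) = 344,209.6387 × 0.307946 = 105,998.0322

€105,998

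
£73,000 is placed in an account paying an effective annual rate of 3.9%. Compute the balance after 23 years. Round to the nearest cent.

£175,986.95

FV = 73,000 × (1 + 0.039)^23 = 175,986.9456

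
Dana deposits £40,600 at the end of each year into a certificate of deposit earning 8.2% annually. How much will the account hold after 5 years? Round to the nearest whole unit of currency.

£239,136

FV = 40600 × [(1+0.082)^5 − 1] / 0.082 = 40600 × 5.890042 = 239,135.7073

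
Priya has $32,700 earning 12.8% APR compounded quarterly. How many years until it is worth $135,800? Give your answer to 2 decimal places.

11.30 years

Periodic rate i = 0.128/4 = 0.032.
(1+i)^n = 135800/32700 = 4.15291, so n = ln 4.15291 / ln 1.032 = 45.2022 quarters
= 45.2022/4 years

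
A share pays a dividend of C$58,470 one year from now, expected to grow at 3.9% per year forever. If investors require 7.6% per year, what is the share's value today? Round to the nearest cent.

C$1,580,270.27

PV = PMT / (i − g) = 58470 / (0.076 − 0.039) = 58470 / 0.037000 = 1,580,270.2703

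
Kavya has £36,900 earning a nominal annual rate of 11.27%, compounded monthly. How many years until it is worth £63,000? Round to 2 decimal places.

4.77 years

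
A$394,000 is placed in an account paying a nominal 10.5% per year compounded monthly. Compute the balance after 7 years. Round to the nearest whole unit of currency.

A$819,057

i = 0.105/12 = 0.00875 per month; n = 7·12 = 84.
394,000 × (1+0.00875)^84 = 394,000 × 2.078825 = 819,057.1977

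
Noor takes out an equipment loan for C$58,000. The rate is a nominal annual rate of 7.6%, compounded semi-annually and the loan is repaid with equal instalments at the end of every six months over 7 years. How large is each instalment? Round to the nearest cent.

C$5,418.55

Periodic rate i = 0.076/2 = 0.038; n = 7 × 2 = 14 periods.
PMT = 58000 / ( [1 − (1+0.038)^(−14)] / 0.038 ) = 58000 / 10.703972 = 5,418.5491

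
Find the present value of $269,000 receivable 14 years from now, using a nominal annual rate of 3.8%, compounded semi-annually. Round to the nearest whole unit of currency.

Periodic rate i = 0.038/2 = 0.019; n = 14 × 2 = 28 periods.
Discount factor = (1+0.019)^(−28) = 0.590368; PV = 269,000 × 0.590368 = 158,809.0061

$158,809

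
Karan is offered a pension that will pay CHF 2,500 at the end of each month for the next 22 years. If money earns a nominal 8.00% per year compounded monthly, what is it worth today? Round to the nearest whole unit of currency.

CHF 310,105

Periodic rate i = 0.08/12 = 0.00666667; n = 22 × 12 = 264 periods.
PV = 2500 × [1 − (1+0.00666667)^(−264)] / 0.00666667 = 2500 × 124.042099 = 310,105.2486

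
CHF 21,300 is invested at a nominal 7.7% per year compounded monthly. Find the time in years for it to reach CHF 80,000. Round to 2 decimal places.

Periodic rate i = 0.077/12 = 0.00641667.
(1+i)^n = 80000/21300 = 3.75587, so n = ln 3.75587 / ln 1.00642 = 206.8926 months
= 206.8926/12 years

17.24 years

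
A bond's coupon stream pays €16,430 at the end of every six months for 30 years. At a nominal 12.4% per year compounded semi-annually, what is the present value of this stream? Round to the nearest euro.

€257,826

i = 0.124/2 = 0.062 per half-year; n = 30·2 = 60.
PV = PMT · [1 − (1+i)^(−n)] / i = 16430 · 15.692378 = 257,825.7770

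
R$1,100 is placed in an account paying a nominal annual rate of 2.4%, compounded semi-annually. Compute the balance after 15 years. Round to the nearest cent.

R$1,573.29

i = 0.024/2 = 0.012 per half-year; n = 15·2 = 30.
FV = 1,100 × (1 + 0.012)^30 = 1,573.2874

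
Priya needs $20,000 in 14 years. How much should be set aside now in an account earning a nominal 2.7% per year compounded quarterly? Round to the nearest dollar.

$13,722

i = 0.027/4 = 0.00675 per quarter; n = 14·4 = 56.
PV = FV·(1+i)^(−n) = 20,000 × 0.686101 = 13,722.0264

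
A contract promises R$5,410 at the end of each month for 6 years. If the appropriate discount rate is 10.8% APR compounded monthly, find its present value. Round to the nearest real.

R$285,763

Periodic rate i = 0.108/12 = 0.009; n = 6 × 12 = 72 periods.
PV = PMT · [1 − (1+i)^(−n)] / i = 5410 · 52.821183 = 285,762.5987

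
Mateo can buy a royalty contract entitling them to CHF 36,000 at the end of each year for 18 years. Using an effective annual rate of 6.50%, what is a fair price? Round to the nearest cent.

CHF 375,568.79

PV = 36000 × [1 − (1+0.065)^(−18)] / 0.065 = 36000 × 10.432466 = 375,568.7898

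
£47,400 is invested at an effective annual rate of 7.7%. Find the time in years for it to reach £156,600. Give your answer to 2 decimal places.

(1+i)^n = 156600/47400 = 3.30380, so n = ln 3.30380 / ln 1.077 = 16.1106 years

16.11 years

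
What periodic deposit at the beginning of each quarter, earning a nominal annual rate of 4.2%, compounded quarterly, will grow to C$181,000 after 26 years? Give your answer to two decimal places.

Periodic rate i = 0.042/4 = 0.0105; n = 26 × 4 = 104 periods.
PMT = 181000 / ( [(1+0.0105)^104 − 1] / 0.0105 × (1+i) ) = 181000 / 188.945195 = 957.9497

C$957.95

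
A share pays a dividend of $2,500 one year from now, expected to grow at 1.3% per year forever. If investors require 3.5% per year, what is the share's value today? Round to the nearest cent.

PV = PMT / (i − g) = 2500 / (0.035 − 0.013) = 2500 / 0.022000 = 113,636.3636

$113,636.36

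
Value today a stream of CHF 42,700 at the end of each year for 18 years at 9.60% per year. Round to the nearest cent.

PV = 42700 × [1 − (1+0.096)^(−18)] / 0.096 = 42700 × 8.416166 = 359,370.2701

CHF 359,370.27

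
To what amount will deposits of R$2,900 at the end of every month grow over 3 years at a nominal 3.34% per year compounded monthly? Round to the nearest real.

R$109,649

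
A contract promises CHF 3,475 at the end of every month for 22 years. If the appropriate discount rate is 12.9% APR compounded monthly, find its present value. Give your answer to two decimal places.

CHF 304,042.76

With 12 periods per year: i = 0.01075, n = 264.
PV = 3475 × [1 − (1+0.01075)^(−264)] / 0.01075 = 3475 × 87.494320 = 304,042.7626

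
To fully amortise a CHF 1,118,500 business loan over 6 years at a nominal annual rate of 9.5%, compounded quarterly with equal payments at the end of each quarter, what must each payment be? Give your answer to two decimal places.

i = 0.095/4 = 0.02375 per quarter; n = 6·4 = 24.
PMT = 1.1185e+06 / ( [1 − (1+0.02375)^(−24)] / 0.02375 ) = 1.1185e+06 / 18.134469 = 61,678.1242

CHF 61,678.12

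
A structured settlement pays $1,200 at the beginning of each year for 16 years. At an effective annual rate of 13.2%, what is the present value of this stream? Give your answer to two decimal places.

PV = PMT · [1 − (1+i)^(−n)] / i × (1+i) = 1200 · 7.396171 = 8,875.4057
(Beginning-of-period payments → annuity-due factor ×(1+i).)

$8,875.41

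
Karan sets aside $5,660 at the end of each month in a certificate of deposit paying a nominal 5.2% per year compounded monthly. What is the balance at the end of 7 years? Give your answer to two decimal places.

$572,020.90

Periodic rate i = 0.052/12 = 0.00433333; n = 7 × 12 = 84 periods.
FV = PMT · [(1+i)^n − 1] / i = 5660 · 101.063764 = 572,020.9042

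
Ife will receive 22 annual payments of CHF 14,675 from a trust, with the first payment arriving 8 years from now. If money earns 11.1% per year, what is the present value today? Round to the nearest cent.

CHF 57,033.36

Value one period before first payment (t=7): 14675 × [1 − (1+0.111)^(−22)] / 0.111 = 14675 × 8.119874 = 119,159.1505
PV₀ = 119,159.1505 / (1+0.111)^7 = 119,159.1505 / 2.089288 = 57,033.3637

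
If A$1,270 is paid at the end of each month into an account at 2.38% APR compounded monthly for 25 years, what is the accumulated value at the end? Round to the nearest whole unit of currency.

A$519,929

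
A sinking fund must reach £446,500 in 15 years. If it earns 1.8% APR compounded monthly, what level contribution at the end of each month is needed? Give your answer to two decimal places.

£2,162.58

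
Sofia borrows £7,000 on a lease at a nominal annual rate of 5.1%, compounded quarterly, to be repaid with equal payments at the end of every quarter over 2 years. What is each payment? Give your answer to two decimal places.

£925.95

Periodic rate i = 0.051/4 = 0.01275; n = 2 × 4 = 8 periods.
PMT = 7000 / ( [1 − (1+0.01275)^(−8)] / 0.01275 ) = 7000 / 7.559844 = 925.9450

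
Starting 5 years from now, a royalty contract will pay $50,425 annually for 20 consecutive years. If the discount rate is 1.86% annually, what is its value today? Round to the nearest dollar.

$776,376

Value one period before first payment (t=4): 50425 × [1 − (1+0.0186)^(−20)] / 0.0186 = 50425 × 16.574516 = 835,769.9866
Discount back 4 years: 835,769.9866 × (1+0.0186)^(−4) = 835,769.9866 × 0.928935 = 776,375.9680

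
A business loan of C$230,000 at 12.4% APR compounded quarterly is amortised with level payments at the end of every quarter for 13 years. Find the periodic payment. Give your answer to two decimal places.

C$8,962.15

i = 0.124/4 = 0.031 per quarter; n = 13·4 = 52.
PMT = 230000 / ( [1 − (1+0.031)^(−52)] / 0.031 ) = 230000 / 25.663476 = 8,962.1531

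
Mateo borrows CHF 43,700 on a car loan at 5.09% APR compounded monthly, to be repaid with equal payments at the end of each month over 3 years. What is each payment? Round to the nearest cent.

i = 0.0509/12 = 0.00424167 per month; n = 3·12 = 36.
PMT = 43700 / ( [1 − (1+0.00424167)^(−36)] / 0.00424167 ) = 43700 / 33.320758 = 1,311.4948

CHF 1,311.49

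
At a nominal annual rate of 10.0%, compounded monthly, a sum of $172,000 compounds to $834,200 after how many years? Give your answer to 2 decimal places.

15.86 years

Periodic rate i = 0.1/12 = 0.00833333.
(1+i)^n = 834200/172000 = 4.85000, so n = ln 4.85000 / ln 1.00833 = 190.2658 months
= 190.2658/12 years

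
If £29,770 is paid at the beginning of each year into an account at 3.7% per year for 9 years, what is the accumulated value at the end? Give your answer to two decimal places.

Accumulation factor s(9|0.037) × (1+i) = 10.840404; FV = 29770 × 10.840404 = 322,718.8358
(annuity-due: payments at period start, so ×(1+i).)

£322,718.84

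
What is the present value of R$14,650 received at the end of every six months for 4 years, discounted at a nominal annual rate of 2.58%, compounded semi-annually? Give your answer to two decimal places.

i = 0.0258/2 = 0.0129 per half-year; n = 4·2 = 8.
PV = PMT · [1 − (1+i)^(−n)] / i = 14650 · 7.554882 = 110,679.0232

R$110,679.02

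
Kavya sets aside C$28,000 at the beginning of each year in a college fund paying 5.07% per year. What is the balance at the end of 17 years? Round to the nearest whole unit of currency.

Accumulation factor s(17|0.0507) × (1+i) = 27.316822; FV = 28000 × 27.316822 = 764,871.0284
Payments are at the start of each period, so multiply by (1+i).

C$764,871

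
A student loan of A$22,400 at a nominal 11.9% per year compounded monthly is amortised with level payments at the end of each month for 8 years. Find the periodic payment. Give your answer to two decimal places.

A$362.83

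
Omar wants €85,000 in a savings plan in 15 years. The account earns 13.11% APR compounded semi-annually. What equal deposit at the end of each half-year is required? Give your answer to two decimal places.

€974.49

i = 0.1311/2 = 0.06555 per half-year; n = 15·2 = 30.
PMT = 85000 / ( [(1+0.06555)^30 − 1] / 0.06555 ) = 85000 / 87.225223 = 974.4888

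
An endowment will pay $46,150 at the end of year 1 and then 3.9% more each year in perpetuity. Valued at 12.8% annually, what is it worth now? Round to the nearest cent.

$518,539.33

PV = PMT / (i − g) = 46150 / (0.128 − 0.039) = 46150 / 0.089000 = 518,539.3258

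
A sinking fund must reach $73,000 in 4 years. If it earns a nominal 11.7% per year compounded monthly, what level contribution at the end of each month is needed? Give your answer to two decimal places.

With 12 periods per year: i = 0.00975, n = 48.
FV-annuity factor = 60.839171; PMT = 73000 / 60.839171 = 1,199.8849

$1,199.88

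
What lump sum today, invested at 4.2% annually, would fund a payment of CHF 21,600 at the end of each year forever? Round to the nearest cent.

PV = C/r = 21600/0.042 = 514,285.7143

CHF 514,285.71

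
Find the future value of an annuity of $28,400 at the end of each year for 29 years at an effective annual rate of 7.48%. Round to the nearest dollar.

$2,695,843

FV = 28400 × [(1+0.0748)^29 − 1] / 0.0748 = 28400 × 94.924039 = 2,695,842.7088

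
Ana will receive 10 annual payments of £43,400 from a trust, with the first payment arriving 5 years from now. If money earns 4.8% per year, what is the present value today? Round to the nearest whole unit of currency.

PV at t=4 (ordinary 10-year annuity): 43400 × a(10|0.048) = 43400 × 7.797286 = 338,402.2027
PV₀ = 338,402.2027 / (1+0.048)^4 = 338,402.2027 / 1.206272 = 280,535.6449

£280,536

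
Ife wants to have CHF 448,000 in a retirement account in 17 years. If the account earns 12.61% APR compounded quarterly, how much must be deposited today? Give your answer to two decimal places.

CHF 54,281.83

Periodic rate i = 0.1261/4 = 0.031525; n = 17 × 4 = 68 periods.
PV = FV·(1+i)^(−n) = 448,000 × 0.121165 = 54,281.8288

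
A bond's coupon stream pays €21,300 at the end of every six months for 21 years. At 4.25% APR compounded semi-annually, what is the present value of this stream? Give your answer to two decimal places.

€587,901.41

i = 0.0425/2 = 0.02125 per half-year; n = 21·2 = 42.
PV = 21300 × [1 − (1+0.02125)^(−42)] / 0.02125 = 21300 × 27.601005 = 587,901.4101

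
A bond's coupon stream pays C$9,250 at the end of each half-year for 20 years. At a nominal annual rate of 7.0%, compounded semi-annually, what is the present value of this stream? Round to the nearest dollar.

Periodic rate i = 0.07/2 = 0.035; n = 20 × 2 = 40 periods.
Annuity factor a(40|0.035) = 21.355072; PV = 9250 × 21.355072 = 197,534.4191

C$197,534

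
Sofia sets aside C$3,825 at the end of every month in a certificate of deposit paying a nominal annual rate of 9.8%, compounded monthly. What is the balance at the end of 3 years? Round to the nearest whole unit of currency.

C$159,330

With 12 periods per year: i = 0.00816667, n = 36.
FV = PMT · [(1+i)^n − 1] / i = 3825 · 41.655032 = 159,330.4990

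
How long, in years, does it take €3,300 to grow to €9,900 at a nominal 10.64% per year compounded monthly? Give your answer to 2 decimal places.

10.37 years

Periodic rate i = 0.1064/12 = 0.00886667.
(1+i)^n = 9900/3300 = 3.00000, so n = ln 3.00000 / ln 1.00887 = 124.4521 months
= 124.4521/12 years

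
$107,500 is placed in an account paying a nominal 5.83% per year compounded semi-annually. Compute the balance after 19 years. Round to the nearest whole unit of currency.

With 2 periods per year: i = 0.02915, n = 38.
107,500 × (1+0.02915)^38 = 107,500 × 2.979818 = 320,330.4640

$320,330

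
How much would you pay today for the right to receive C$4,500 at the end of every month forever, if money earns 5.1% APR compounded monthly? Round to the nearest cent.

Periodic rate i = 0.051/12 = 0.00425.
PV = C/r = 4500/0.00425 = 1,058,823.5294

C$1,058,823.53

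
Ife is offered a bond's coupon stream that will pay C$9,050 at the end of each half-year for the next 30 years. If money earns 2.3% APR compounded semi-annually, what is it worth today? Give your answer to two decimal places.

C$390,680.76

i = 0.023/2 = 0.0115 per half-year; n = 30·2 = 60.
PV = 9050 × [1 − (1+0.0115)^(−60)] / 0.0115 = 9050 × 43.169144 = 390,680.7573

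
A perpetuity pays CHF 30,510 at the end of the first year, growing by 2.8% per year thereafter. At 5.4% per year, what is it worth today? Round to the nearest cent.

CHF 1,173,461.54

PV = PMT / (i − g) = 30510 / (0.054 − 0.028) = 30510 / 0.026000 = 1,173,461.5385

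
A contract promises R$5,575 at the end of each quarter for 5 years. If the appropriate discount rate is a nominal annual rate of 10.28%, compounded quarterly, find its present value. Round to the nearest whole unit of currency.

R$86,338

Periodic rate i = 0.1028/4 = 0.0257; n = 5 × 4 = 20 periods.
PV = 5575 × [1 − (1+0.0257)^(−20)] / 0.0257 = 5575 × 15.486576 = 86,337.6588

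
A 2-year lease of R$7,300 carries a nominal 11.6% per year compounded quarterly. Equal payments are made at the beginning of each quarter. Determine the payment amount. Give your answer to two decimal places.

With 4 periods per year: i = 0.029, n = 8.
PMT = 7300 / ( [1 − (1+0.029)^(−8)] / 0.029 × (1+i) ) = 7300 / 7.253831 = 1,006.3648

R$1,006.36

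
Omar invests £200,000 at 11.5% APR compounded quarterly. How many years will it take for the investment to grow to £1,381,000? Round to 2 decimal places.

Periodic rate i = 0.115/4 = 0.02875.
(1+i)^n = 1.381e+06/200000 = 6.90500, so n = ln 6.90500 / ln 1.02875 = 68.1701 quarters
= 68.1701/4 years

17.04 years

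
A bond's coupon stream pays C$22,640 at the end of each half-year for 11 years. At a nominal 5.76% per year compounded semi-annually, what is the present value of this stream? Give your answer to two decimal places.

i = 0.0576/2 = 0.0288 per half-year; n = 11·2 = 22.
PV = PMT · [1 − (1+i)^(−n)] / i = 22640 · 16.130206 = 365,187.8640

C$365,187.86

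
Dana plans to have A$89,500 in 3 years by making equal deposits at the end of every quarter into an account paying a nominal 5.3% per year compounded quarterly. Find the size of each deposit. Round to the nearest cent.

A$6,930.30

Periodic rate i = 0.053/4 = 0.01325; n = 3 × 4 = 12 periods.
PMT = 89500 / ( [(1+0.01325)^12 − 1] / 0.01325 ) = 89500 / 12.914300 = 6,930.3021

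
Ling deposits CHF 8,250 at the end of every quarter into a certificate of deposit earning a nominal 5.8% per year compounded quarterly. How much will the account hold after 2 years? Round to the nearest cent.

CHF 69,448.42

i = 0.058/4 = 0.0145 per quarter; n = 2·4 = 8.
FV = PMT · [(1+i)^n − 1] / i = 8250 · 8.417990 = 69,448.4167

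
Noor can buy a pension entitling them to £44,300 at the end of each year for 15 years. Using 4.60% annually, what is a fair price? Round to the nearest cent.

£472,507.77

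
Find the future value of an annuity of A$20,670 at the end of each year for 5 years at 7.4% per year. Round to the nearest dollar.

FV = PMT · [(1+i)^n − 1] / i = 20670 · 5.796816 = 119,820.1889

A$119,820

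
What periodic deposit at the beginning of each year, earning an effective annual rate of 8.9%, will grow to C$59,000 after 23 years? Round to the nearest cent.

FV-annuity factor × (1+i) = 74.715951; PMT = 59000 / 74.715951 = 789.6573

C$789.66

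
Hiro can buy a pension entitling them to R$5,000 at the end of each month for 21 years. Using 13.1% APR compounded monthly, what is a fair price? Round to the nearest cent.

R$428,325.28

Periodic rate i = 0.131/12 = 0.0109167; n = 21 × 12 = 252 periods.
Annuity factor a(252|0.0109167) = 85.665055; PV = 5000 × 85.665055 = 428,325.2758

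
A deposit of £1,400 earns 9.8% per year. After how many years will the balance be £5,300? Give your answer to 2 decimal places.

14.24 years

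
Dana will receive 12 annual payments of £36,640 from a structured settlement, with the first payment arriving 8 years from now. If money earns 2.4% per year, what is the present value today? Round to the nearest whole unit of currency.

£320,289

Value one period before first payment (t=7): 36640 × [1 − (1+0.024)^(−12)] / 0.024 = 36640 × 10.320151 = 378,130.3196
PV₀ = 378,130.3196 / (1+0.024)^7 = 378,130.3196 / 1.180592 = 320,288.8391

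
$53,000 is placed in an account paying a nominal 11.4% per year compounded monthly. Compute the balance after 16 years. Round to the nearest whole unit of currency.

$325,604

Periodic rate i = 0.114/12 = 0.0095; n = 16 × 12 = 192 periods.
FV = 53,000 × (1 + 0.0095)^192 = 325,604.1558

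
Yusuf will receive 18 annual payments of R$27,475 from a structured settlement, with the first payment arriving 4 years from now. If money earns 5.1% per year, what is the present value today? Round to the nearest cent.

R$274,500.03

Value one period before first payment (t=3): 27475 × [1 − (1+0.051)^(−18)] / 0.051 = 27475 × 11.598794 = 318,676.8767
PV₀ = 318,676.8767 / (1+0.051)^3 = 318,676.8767 / 1.160936 = 274,500.0349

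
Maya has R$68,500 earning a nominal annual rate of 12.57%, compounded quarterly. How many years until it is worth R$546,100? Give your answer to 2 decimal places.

16.77 years

Periodic rate i = 0.1257/4 = 0.031425.
(1+i)^n = 546100/68500 = 7.97226, so n = ln 7.97226 / ln 1.03143 = 67.0937 quarters
= 67.0937/4 years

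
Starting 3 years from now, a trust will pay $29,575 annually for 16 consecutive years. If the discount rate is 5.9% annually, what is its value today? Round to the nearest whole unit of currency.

$268,346

PV at t=2 (ordinary 16-year annuity): 29575 × a(16|0.059) = 29575 × 10.175660 = 300,945.1585
Discount back 2 years: 300,945.1585 × (1+0.059)^(−2) = 300,945.1585 × 0.891678 = 268,346.1944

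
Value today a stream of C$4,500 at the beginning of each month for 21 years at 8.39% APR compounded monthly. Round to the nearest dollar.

i = 0.0839/12 = 0.00699167 per month; n = 21·12 = 252.
Annuity factor a(252|0.00699167) × (1+i) = 119.143180; PV = 4500 × 119.143180 = 536,144.3112
Payments are at the start of each period, so multiply by (1+i).

C$536,144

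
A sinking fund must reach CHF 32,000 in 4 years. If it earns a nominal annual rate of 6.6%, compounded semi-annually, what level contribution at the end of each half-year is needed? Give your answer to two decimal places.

CHF 3,560.47

With 2 periods per year: i = 0.033, n = 8.
FV-annuity factor = 8.987567; PMT = 32000 / 8.987567 = 3,560.4741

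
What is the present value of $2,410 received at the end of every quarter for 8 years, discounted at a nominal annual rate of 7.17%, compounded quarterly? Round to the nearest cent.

i = 0.0717/4 = 0.017925 per quarter; n = 8·4 = 32.
Annuity factor a(32|0.017925) = 24.191733; PV = 2410 × 24.191733 = 58,302.0761

$58,302.08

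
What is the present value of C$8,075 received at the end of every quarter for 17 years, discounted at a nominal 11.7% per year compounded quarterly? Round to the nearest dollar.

With 4 periods per year: i = 0.02925, n = 68.
PV = PMT · [1 − (1+i)^(−n)] / i = 8075 · 29.374605 = 237,199.9357

C$237,200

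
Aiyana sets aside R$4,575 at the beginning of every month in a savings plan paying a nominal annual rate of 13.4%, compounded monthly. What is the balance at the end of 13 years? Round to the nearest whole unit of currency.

With 12 periods per year: i = 0.0111667, n = 156.
FV = PMT · [(1+i)^n − 1] / i × (1+i) = 4575 · 421.421098 = 1,928,001.5225
(annuity-due: payments at period start, so ×(1+i).)

R$1,928,002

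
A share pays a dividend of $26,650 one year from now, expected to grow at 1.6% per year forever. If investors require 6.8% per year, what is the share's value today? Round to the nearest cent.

PV = PMT / (i − g) = 26650 / (0.068 − 0.016) = 26650 / 0.052000 = 512,500.0000

$512,500.00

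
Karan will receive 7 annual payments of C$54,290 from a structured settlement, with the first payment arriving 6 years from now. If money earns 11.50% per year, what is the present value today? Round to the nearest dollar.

C$146,078

Value one period before first payment (t=5): 54290 × [1 − (1+0.115)^(−7)] / 0.115 = 54290 × 4.637035 = 251,744.6305
Discount back 5 years: 251,744.6305 × (1+0.115)^(−5) = 251,744.6305 × 0.580264 = 146,078.3583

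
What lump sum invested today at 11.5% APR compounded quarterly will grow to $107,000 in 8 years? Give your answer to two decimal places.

i = 0.115/4 = 0.02875 per quarter; n = 8·4 = 32.
PV = FV·(1+i)^(−n) = 107,000 × 0.403724 = 43,198.4968

$43,198.50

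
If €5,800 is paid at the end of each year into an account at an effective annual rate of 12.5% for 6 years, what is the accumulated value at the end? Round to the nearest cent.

Accumulation factor s(6|0.125) = 8.218292; FV = 5800 × 8.218292 = 47,666.0950

€47,666.09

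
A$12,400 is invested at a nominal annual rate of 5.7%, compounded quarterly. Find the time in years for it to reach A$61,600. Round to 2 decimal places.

28.32 years

Periodic rate i = 0.057/4 = 0.01425.
n = ln(61600/12400) / ln(1+0.01425) = ln(4.96774) / 0.014149 = 113.2884 quarters
= 113.2884/4 years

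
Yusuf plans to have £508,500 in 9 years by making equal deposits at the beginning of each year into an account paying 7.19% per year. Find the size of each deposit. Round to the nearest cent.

£39,293.52

PMT = 508500 / ( [(1+0.0719)^9 − 1] / 0.0719 × (1+i) ) = 508500 / 12.941064 = 39,293.5222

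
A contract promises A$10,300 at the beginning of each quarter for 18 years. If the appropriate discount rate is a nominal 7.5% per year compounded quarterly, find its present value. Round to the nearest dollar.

i = 0.075/4 = 0.01875 per quarter; n = 18·4 = 72.
PV = 10300 × [1 − (1+0.01875)^(−72)] / 0.01875 × (1+i) = 10300 × 40.070770 = 412,728.9317
(annuity-due: payments at period start, so ×(1+i).)

A$412,729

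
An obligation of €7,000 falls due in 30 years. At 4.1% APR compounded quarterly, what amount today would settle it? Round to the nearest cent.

Periodic rate i = 0.041/4 = 0.01025; n = 30 × 4 = 120 periods.
Discount factor = (1+0.01025)^(−120) = 0.294128; PV = 7,000 × 0.294128 = 2,058.8985

€2,058.90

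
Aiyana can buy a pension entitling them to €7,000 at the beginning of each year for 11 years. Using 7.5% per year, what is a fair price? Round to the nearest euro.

€55,049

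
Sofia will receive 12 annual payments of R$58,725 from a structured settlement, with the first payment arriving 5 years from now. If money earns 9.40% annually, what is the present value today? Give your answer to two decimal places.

Value one period before first payment (t=4): 58725 × [1 − (1+0.094)^(−12)] / 0.094 = 58725 × 7.018667 = 412,171.2202
Discount back 4 years: 412,171.2202 × (1+0.094)^(−4) = 412,171.2202 × 0.698121 = 287,745.3910

R$287,745.39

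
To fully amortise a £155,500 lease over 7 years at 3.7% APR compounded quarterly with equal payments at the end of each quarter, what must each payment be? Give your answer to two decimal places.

£6,329.27

Periodic rate i = 0.037/4 = 0.00925; n = 7 × 4 = 28 periods.
Annuity-PV factor = 24.568383; PMT = 155500 / 24.568383 = 6,329.2728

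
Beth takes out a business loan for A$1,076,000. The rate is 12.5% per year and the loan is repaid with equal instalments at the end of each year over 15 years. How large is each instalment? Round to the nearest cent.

PMT = 1.076e+06 / ( [1 − (1+0.125)^(−15)] / 0.125 ) = 1.076e+06 / 6.632894 = 162,221.7964

A$162,221.80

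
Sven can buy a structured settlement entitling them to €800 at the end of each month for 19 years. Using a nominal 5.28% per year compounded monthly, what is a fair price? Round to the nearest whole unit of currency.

€114,998

Periodic rate i = 0.0528/12 = 0.0044; n = 19 × 12 = 228 periods.
PV = PMT · [1 − (1+i)^(−n)] / i = 800 · 143.747281 = 114,997.8252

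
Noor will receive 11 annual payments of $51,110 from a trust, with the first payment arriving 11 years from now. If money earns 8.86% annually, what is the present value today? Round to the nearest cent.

$149,810.21

PV at t=10 (ordinary 11-year annuity): 51110 × a(11|0.0886) = 51110 × 6.850446 = 350,126.2771
PV₀ = 350,126.2771 / (1+0.0886)^10 = 350,126.2771 / 2.337132 = 149,810.2077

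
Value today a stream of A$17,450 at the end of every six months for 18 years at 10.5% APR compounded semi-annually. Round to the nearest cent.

A$279,701.61

i = 0.105/2 = 0.0525 per half-year; n = 18·2 = 36.
PV = PMT · [1 − (1+i)^(−n)] / i = 17450 · 16.028745 = 279,701.6075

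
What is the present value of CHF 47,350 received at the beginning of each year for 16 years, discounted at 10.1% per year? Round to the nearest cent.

CHF 405,451.38

Annuity factor a(16|0.101) × (1+i) = 8.562859; PV = 47350 × 8.562859 = 405,451.3779
(Beginning-of-period payments → annuity-due factor ×(1+i).)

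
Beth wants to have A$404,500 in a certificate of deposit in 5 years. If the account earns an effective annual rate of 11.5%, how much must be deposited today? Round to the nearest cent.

A$234,716.81

PV = FV·(1+i)^(−n) = 404,500 × 0.580264 = 234,716.8073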